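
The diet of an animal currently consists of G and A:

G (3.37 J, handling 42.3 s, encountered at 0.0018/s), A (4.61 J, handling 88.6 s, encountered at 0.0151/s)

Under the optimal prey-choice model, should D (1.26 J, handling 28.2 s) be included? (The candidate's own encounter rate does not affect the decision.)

Current rate: (0.0018×3.37 + 0.0151×4.61)/(1 + 0.0018×42.3 + 0.0151×88.6) = 0.03135 J/s.
Profitability of D: 1.26/28.2 = 0.04468 J/s.
0.04468 > 0.03135, so adding D raises the average — include it.

Yes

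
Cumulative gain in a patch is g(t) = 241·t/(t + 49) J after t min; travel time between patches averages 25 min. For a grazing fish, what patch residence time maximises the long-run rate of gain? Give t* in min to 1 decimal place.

35.0 min

Maximise g(t)/(T+t): set derivative to zero → g'(t)(T+t) = g(t).
g'(t) = 241·49/(t + 49)². Setting 241·49/(t+49)² = 241t/[(t+49)(25+t)] gives 49(25+t) = t(t+49), so t² = 49×25 = 1225.
t* = √1225 = 35 min.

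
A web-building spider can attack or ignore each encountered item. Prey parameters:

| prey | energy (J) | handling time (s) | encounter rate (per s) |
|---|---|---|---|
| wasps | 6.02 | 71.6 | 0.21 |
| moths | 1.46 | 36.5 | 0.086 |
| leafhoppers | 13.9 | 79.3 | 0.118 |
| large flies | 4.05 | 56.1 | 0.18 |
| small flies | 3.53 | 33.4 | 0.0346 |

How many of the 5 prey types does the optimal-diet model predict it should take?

1

Rank by E/h (J/s): leafhoppers 0.175, small flies 0.106, wasps 0.0841, large flies 0.0722, moths 0.04. Include each in turn until the next type's E/h falls below the running intake rate.
Rate on top 1: 0.1584. small flies: 0.106 < 0.1584 → exclude; stop.
Optimal diet: leafhoppers — 1 of 5 types.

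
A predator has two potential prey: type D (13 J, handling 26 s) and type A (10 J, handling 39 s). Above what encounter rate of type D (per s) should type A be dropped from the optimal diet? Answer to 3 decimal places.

At the threshold, the rate on type D alone equals the profitability of type A: λ·13/(1 + λ·26) = 10/39 = 0.2564.
Rearranging, λ(13 − 0.2564×26) = 0.2564, so λ = 0.2564/6.333 = 0.04049 per s.

0.040 per s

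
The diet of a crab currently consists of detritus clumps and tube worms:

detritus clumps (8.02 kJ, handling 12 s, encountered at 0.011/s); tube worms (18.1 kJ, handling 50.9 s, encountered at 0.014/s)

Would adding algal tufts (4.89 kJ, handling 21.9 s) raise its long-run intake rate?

Intake rate on the current diet: R = (0.011×8.02 + 0.014×18.1) / (1 + 0.011×12 + 0.014×50.9) = 0.3416/1.845 = 0.1852 kJ/s.
algal tufts: E/h = 4.89/21.9 = 0.2233 kJ/s.
0.2233 > 0.1852, so adding algal tufts raises the average — include it.

Yes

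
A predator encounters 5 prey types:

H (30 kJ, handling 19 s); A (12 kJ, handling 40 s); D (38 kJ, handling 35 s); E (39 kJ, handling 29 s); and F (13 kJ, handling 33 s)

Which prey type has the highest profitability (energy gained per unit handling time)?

H

Profitability E/h (kJ/s): H = 30/19 = 1.58, A = 12/40 = 0.3, D = 38/35 = 1.09, E = 39/29 = 1.34, F = 13/33 = 0.394.
Ranked: H > E > D > F > A.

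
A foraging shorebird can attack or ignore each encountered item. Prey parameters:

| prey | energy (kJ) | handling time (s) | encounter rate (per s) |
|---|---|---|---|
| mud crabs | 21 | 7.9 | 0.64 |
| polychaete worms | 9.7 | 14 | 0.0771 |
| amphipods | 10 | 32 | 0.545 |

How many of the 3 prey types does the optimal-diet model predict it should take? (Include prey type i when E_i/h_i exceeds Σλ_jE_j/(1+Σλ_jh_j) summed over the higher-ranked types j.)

Rank by E/h (kJ/s): mud crabs 2.66, polychaete worms 0.693, amphipods 0.312. Include each in turn until the next type's E/h falls below the running intake rate.
Rate on top 1: 2.219. polychaete worms: 0.693 < 2.219 → exclude; stop.
Optimal diet: mud crabs — 1 of 3 types.

1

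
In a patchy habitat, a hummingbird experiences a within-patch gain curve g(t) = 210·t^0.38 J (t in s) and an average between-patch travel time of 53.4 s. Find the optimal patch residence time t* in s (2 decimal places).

32.73 s

By the marginal value theorem, leave when the instantaneous gain rate g'(t) equals the habitat-wide average g(t)/(T + t).
g'(t) = 0.38·210·t^-0.62. Setting 0.38·210·t^-0.62 = 210·t^0.38/(53.4+t) gives 0.38(53.4+t) = t, so 0.62·t = 0.38×53.4.
t* = 0.38×53.4/0.62 = 32.73 s.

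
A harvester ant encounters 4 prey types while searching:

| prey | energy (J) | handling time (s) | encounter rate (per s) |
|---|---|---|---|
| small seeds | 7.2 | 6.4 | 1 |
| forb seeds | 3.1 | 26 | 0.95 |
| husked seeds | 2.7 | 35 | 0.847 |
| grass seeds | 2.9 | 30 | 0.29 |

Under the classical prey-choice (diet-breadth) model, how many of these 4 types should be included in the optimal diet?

Profitabilities (E/h, J/s): small seeds 1.12, forb seeds 0.119, grass seeds 0.0967, husked seeds 0.0771. Add prey in this order while the next type's profitability exceeds the intake rate on those already taken.
Rate on top 1: 0.973. forb seeds: 0.119 < 0.973 → exclude; stop.
Optimal diet: small seeds — 1 of 4 types.

1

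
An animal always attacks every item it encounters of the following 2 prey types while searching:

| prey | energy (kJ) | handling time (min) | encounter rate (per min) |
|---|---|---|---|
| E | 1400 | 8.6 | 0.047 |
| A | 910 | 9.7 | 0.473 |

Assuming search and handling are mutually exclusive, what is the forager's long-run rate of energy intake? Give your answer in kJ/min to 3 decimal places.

82.811 kJ/min

R = Σλ_iE_i / (1 + Σλ_ih_i)
Numerator: 0.047×1400 + 0.473×910 = 496.2
Denominator: 1 + 0.047×8.6 + 0.473×9.7 = 5.992
R = 496.2/5.992 = 82.81 kJ/min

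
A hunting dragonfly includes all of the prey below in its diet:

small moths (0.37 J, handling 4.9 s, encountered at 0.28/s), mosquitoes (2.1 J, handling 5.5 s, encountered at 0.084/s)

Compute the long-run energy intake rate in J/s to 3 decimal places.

R = (0.28×0.37 + 0.084×2.1) / (1 + 0.28×4.9 + 0.084×5.5) = 0.28/2.834 = 0.0988 J/s.

0.099 J/s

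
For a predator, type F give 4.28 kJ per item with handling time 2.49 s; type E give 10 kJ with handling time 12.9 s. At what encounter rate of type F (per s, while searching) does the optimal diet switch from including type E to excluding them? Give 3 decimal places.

0.330 per s

Drop type E once their profitability E₂/h₂ falls below the rate achievable on type F alone: E₂/h₂ = λE₁/(1 + λh₁).
Solve for λ: λE₁h₂ = E₂(1 + λh₁) → λ(E₁h₂ − E₂h₁) = E₂ → λ = E₂/(E₁h₂ − E₂h₁).
λ = 10/(4.28×12.9 − 10×2.49) = 10/30.31 = 0.3299 per s.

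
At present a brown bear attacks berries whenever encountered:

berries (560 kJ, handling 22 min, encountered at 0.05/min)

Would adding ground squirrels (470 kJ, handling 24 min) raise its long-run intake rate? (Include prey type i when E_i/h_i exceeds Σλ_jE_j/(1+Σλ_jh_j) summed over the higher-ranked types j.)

Yes

On berries alone, R = ΣλE/(1+Σλh) = 28/2.1 = 13.33 kJ/min.
ground squirrels: E/h = 470/24 = 19.58 kJ/min.
Since 19.58 > R, including ground squirrels increases the long-run rate.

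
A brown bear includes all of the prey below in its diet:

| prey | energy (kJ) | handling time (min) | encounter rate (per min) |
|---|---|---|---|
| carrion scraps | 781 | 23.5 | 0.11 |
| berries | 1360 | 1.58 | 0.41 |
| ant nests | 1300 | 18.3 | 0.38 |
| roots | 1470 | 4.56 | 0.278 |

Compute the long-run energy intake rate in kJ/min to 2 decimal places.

R = (0.11×781 + 0.41×1360 + 0.38×1300 + 0.278×1470) / (1 + 0.11×23.5 + 0.41×1.58 + 0.38×18.3 + 0.278×4.56) = 1546/12.45 = 124.1 kJ/min.

124.15 kJ/min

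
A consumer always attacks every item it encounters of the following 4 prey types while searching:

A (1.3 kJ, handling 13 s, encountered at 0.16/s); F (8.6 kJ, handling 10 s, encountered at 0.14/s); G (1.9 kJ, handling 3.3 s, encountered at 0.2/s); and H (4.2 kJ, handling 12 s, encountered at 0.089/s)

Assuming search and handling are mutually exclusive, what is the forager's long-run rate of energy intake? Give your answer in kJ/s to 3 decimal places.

R = Σλ_iE_i / (1 + Σλ_ih_i)
Numerator: 0.16×1.3 + 0.14×8.6 + 0.2×1.9 + 0.089×4.2 = 2.166
Denominator: 1 + 0.16×13 + 0.14×10 + 0.2×3.3 + 0.089×12 = 6.208
R = 2.166/6.208 = 0.3489 kJ/s

0.349 kJ/s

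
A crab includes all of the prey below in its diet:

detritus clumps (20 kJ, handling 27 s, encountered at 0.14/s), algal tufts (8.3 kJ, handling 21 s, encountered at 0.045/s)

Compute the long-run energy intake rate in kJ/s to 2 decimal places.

R = Σλ_iE_i / (1 + Σλ_ih_i)
Numerator: 0.14×20 + 0.045×8.3 = 3.174
Denominator: 1 + 0.14×27 + 0.045×21 = 5.725
R = 3.174/5.725 = 0.5543 kJ/s

0.55 kJ/s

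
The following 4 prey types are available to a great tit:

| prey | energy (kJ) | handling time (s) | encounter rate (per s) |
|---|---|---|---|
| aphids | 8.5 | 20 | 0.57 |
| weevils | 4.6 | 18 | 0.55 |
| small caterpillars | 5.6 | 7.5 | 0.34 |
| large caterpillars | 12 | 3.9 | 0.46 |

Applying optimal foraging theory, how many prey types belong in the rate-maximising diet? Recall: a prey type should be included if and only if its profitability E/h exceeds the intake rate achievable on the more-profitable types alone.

Rank by E/h (kJ/s): large caterpillars 3.08, small caterpillars 0.747, aphids 0.425, weevils 0.256. Include each in turn until the next type's E/h falls below the running intake rate.
Rate on top 1: 1.976. small caterpillars: 0.747 < 1.976 → exclude; stop.
Optimal diet: large caterpillars — 1 of 4 types.

1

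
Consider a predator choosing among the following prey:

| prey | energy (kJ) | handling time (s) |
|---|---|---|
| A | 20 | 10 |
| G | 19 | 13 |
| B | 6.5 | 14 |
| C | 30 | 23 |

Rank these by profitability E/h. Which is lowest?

Profitability E/h (kJ/s): A = 20/10 = 2, G = 19/13 = 1.46, B = 6.5/14 = 0.464, C = 30/23 = 1.3.
Ranked: A > G > C > B.

B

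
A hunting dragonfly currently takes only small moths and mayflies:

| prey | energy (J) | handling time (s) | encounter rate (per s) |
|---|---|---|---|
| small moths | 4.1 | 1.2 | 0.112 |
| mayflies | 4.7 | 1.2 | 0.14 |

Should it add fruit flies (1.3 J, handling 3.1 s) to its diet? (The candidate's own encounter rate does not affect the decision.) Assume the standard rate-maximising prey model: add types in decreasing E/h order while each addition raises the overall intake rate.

Current rate: (0.112×4.1 + 0.14×4.7)/(1 + 0.112×1.2 + 0.14×1.2) = 0.8578 J/s.
fruit flies: E/h = 1.3/3.1 = 0.4194 J/s.
0.4194 < 0.8578, so adding fruit flies would lower the average — exclude it.

No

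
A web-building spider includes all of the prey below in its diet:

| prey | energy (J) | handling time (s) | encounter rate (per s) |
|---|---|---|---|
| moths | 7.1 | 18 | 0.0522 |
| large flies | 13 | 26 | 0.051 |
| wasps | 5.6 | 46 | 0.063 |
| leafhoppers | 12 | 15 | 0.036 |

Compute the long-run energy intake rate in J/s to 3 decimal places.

R = Σλ_iE_i / (1 + Σλ_ih_i)
Numerator: 0.0522×7.1 + 0.051×13 + 0.063×5.6 + 0.036×12 = 1.818
Denominator: 1 + 0.0522×18 + 0.051×26 + 0.063×46 + 0.036×15 = 6.704
R = 1.818/6.704 = 0.2713 J/s

0.271 J/s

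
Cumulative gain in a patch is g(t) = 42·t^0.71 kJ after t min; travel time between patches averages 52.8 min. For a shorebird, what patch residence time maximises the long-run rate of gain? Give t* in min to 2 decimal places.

By the marginal value theorem, leave when the instantaneous gain rate g'(t) equals the habitat-wide average g(t)/(T + t).
g'(t) = 0.71·42·t^-0.29. Setting 0.71·42·t^-0.29 = 42·t^0.71/(52.8+t) gives 0.71(52.8+t) = t, so 0.29·t = 0.71×52.8.
t* = 0.71×52.8/0.29 = 129.3 min.

129.27 min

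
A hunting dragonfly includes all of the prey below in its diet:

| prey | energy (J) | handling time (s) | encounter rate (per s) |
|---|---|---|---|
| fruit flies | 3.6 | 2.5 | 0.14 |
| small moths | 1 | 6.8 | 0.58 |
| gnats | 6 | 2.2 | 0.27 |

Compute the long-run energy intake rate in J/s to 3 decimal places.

R = (0.14×3.6 + 0.58×1 + 0.27×6) / (1 + 0.14×2.5 + 0.58×6.8 + 0.27×2.2) = 2.704/5.888 = 0.4592 J/s.

0.459 J/s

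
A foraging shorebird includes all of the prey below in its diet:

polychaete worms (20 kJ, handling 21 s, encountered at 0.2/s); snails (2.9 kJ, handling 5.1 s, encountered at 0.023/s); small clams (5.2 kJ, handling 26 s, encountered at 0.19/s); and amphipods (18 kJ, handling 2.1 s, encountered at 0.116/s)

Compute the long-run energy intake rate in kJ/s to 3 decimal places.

R = Σλ_iE_i / (1 + Σλ_ih_i)
Numerator: 0.2×20 + 0.023×2.9 + 0.19×5.2 + 0.116×18 = 7.143
Denominator: 1 + 0.2×21 + 0.023×5.1 + 0.19×26 + 0.116×2.1 = 10.5
R = 7.143/10.5 = 0.6802 kJ/s

0.680 kJ/s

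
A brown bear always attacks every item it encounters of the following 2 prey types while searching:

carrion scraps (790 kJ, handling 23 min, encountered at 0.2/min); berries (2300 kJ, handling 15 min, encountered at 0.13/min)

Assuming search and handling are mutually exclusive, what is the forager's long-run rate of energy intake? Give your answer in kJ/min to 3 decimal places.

60.530 kJ/min

R = Σλ_iE_i / (1 + Σλ_ih_i)
Numerator: 0.2×790 + 0.13×2300 = 457
Denominator: 1 + 0.2×23 + 0.13×15 = 7.55
R = 457/7.55 = 60.53 kJ/min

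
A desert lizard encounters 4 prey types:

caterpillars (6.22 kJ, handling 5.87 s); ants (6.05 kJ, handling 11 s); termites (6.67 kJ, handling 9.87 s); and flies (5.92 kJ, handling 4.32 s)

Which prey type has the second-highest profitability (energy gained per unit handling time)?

In descending order of E/h:
flies: 5.92/4.32 = 1.37 kJ/s
caterpillars: 6.22/5.87 = 1.06 kJ/s
termites: 6.67/9.87 = 0.676 kJ/s
ants: 6.05/11 = 0.55 kJ/s

caterpillars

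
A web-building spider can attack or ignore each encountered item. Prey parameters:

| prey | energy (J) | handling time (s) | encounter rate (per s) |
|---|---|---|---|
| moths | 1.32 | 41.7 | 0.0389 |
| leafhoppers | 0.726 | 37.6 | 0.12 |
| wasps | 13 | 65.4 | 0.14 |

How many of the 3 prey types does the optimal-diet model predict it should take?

Profitabilities (E/h, J/s): wasps 0.199, moths 0.0317, leafhoppers 0.0193. Add prey in this order while the next type's profitability exceeds the intake rate on those already taken.
Rate on top 1: 0.1792. moths: 0.0317 < 0.1792 → exclude; stop.
Optimal diet: wasps — 1 of 3 types.

1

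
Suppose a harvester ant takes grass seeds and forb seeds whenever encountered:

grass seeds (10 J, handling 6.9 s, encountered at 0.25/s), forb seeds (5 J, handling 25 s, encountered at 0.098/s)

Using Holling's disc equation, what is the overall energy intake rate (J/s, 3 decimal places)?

0.578 J/s

R = Σλ_iE_i / (1 + Σλ_ih_i)
Numerator: 0.25×10 + 0.098×5 = 2.99
Denominator: 1 + 0.25×6.9 + 0.098×25 = 5.175
R = 2.99/5.175 = 0.5778 J/s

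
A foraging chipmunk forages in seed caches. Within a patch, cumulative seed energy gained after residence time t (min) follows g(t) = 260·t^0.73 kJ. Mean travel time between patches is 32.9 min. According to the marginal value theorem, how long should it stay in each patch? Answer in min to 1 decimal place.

89.0 min

Optimal t* satisfies g'(t*) = g(t*)/(T + t*).
g'(t) = 0.73·260·t^-0.27. Setting 0.73·260·t^-0.27 = 260·t^0.73/(32.9+t) gives 0.73(32.9+t) = t, so 0.27·t = 0.73×32.9.
t* = 0.73×32.9/0.27 = 88.95 min.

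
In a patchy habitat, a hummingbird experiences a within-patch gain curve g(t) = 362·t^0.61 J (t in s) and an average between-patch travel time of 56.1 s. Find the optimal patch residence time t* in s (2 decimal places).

Maximise g(t)/(T+t): set derivative to zero → g'(t)(T+t) = g(t).
g'(t) = 0.61·362·t^-0.39. Setting 0.61·362·t^-0.39 = 362·t^0.61/(56.1+t) gives 0.61(56.1+t) = t, so 0.39·t = 0.61×56.1.
t* = 0.61×56.1/0.39 = 87.75 s.

87.75 s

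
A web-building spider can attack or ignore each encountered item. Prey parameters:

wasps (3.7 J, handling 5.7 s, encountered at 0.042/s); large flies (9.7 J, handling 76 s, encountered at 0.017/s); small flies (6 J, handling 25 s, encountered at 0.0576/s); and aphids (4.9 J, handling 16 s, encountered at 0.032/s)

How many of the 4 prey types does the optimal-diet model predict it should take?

E/h in descending order: wasps 0.649, aphids 0.306, small flies 0.24, large flies 0.128 J/s. The optimal diet is the largest prefix of this list for which every included type satisfies E_i/h_i > R on the types above it.
Rate on top 1: 0.1254. aphids: 0.306 > 0.1254 → include.
Rate on top 2: 0.1783. small flies: 0.24 > 0.1783 → include.
Rate on top 3: 0.2061. large flies: 0.128 < 0.2061 → exclude; stop.
Optimal diet: wasps, aphids, small flies — 3 of 4 types.

3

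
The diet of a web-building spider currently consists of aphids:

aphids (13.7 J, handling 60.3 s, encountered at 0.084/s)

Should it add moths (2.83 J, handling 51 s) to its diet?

No

Intake rate on the current diet: R = (0.084×13.7) / (1 + 0.084×60.3) = 1.151/6.065 = 0.1897 J/s.
Profitability of moths: 2.83/51 = 0.05549 J/s.
Since 0.05549 < R, time spent handling moths is better spent searching.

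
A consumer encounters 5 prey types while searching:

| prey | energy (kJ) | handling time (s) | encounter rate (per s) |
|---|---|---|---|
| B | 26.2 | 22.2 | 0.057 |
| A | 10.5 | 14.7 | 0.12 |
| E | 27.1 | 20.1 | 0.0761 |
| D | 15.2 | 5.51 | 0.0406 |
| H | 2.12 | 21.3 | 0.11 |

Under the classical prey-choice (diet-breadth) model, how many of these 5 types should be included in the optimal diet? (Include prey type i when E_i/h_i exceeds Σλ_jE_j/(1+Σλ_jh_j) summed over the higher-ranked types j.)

Rank by E/h (kJ/s): D 2.76, E 1.35, B 1.18, A 0.714, H 0.0995. Include each in turn until the next type's E/h falls below the running intake rate.
Rate on top 1: 0.5043. E: 1.35 > 0.5043 → include.
Rate on top 2: 0.9732. B: 1.18 > 0.9732 → include.
Rate on top 3: 1.038. A: 0.714 < 1.038 → exclude; stop.
Optimal diet: D, E, B — 3 of 5 types.

3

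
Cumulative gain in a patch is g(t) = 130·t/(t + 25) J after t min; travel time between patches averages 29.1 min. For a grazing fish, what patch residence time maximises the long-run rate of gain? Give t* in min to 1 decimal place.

Optimal t* satisfies g'(t*) = g(t*)/(T + t*).
g'(t) = 130·25/(t + 25)². Setting 130·25/(t+25)² = 130t/[(t+25)(29.1+t)] gives 25(29.1+t) = t(t+25), so t² = 25×29.1 = 727.5.
t* = √727.5 = 26.97 min.

27.0 min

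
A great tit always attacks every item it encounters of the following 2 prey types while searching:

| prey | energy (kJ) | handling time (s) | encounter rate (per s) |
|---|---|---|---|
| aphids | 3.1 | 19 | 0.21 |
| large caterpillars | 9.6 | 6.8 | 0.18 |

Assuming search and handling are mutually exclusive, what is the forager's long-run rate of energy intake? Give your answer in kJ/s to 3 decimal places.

0.383 kJ/s

R = (0.21×3.1 + 0.18×9.6) / (1 + 0.21×19 + 0.18×6.8) = 2.379/6.214 = 0.3828 kJ/s.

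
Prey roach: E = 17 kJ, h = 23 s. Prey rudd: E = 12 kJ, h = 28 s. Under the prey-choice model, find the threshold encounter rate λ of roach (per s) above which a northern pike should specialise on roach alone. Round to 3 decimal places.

0.060 per s

The zero-one rule: include rudd iff E₂/h₂ > λE₁/(1+λh₁). Equality gives the switch point.
λE₁h₂ = E₂ + λE₂h₁ ⇒ λ = E₂/(E₁h₂ − E₂h₁) = 12/(476 − 276) = 0.06 per s.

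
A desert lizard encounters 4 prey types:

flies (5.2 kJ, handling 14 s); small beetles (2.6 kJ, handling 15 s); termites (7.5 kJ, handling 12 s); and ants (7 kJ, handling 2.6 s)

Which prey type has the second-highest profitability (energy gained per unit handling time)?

Profitability E/h (kJ/s): flies = 5.2/14 = 0.371, small beetles = 2.6/15 = 0.173, termites = 7.5/12 = 0.625, ants = 7/2.6 = 2.69.
Ranked: ants > termites > flies > small beetles.

termites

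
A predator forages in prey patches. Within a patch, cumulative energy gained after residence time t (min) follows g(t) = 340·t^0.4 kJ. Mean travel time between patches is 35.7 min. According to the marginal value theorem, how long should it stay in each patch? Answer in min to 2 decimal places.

By the marginal value theorem, leave when the instantaneous gain rate g'(t) equals the habitat-wide average g(t)/(T + t).
g'(t) = 0.4·340·t^-0.6. Setting 0.4·340·t^-0.6 = 340·t^0.4/(35.7+t) gives 0.4(35.7+t) = t, so 0.60·t = 0.4×35.7.
t* = 0.4×35.7/0.60 = 23.8 min.

23.80 min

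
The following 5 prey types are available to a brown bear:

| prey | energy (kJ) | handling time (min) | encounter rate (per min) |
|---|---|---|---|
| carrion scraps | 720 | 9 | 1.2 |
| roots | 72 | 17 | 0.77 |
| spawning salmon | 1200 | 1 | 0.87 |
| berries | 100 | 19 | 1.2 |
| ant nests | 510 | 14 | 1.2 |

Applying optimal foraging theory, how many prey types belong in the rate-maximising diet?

Rank by E/h (kJ/min): spawning salmon 1.2e+03, carrion scraps 80, ant nests 36.4, berries 5.26, roots 4.24. Include each in turn until the next type's E/h falls below the running intake rate.
Rate on top 1: 558.3. carrion scraps: 80 < 558.3 → exclude; stop.
Optimal diet: spawning salmon — 1 of 5 types.

1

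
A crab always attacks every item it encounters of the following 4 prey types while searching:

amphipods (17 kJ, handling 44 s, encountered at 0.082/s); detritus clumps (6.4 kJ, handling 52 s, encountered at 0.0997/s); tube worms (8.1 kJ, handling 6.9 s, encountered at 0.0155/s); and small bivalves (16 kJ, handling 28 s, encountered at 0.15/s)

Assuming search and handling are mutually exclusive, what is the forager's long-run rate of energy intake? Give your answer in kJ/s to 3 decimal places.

0.323 kJ/s

R = Σλ_iE_i / (1 + Σλ_ih_i)
Numerator: 0.082×17 + 0.0997×6.4 + 0.0155×8.1 + 0.15×16 = 4.558
Denominator: 1 + 0.082×44 + 0.0997×52 + 0.0155×6.9 + 0.15×28 = 14.1
R = 4.558/14.1 = 0.3233 kJ/s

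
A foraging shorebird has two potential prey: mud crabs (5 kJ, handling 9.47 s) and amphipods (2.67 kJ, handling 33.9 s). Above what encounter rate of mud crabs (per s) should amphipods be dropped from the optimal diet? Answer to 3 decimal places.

0.019 per s

Drop amphipods once their profitability E₂/h₂ falls below the rate achievable on mud crabs alone: E₂/h₂ = λE₁/(1 + λh₁).
Solve for λ: λE₁h₂ = E₂(1 + λh₁) → λ(E₁h₂ − E₂h₁) = E₂ → λ = E₂/(E₁h₂ − E₂h₁).
λ = 2.67/(5×33.9 − 2.67×9.47) = 2.67/144.2 = 0.01851 per s.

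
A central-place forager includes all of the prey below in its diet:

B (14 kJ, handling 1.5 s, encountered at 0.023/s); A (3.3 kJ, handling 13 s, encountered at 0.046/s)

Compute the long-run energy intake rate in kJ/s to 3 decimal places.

0.290 kJ/s

Energy encountered per unit search time: 0.023×14 + 0.046×3.3 = 0.4738 kJ/s.
Handling time per unit search time: 0.023×1.5 + 0.046×13 = 0.6325.
Rate = 0.4738/(1 + 0.6325) = 0.2902 kJ/s.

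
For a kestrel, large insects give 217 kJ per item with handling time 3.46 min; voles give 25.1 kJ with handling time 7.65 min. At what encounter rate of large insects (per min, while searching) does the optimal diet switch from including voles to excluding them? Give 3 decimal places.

Drop voles once their profitability E₂/h₂ falls below the rate achievable on large insects alone: E₂/h₂ = λE₁/(1 + λh₁).
Solve for λ: λE₁h₂ = E₂(1 + λh₁) → λ(E₁h₂ − E₂h₁) = E₂ → λ = E₂/(E₁h₂ − E₂h₁).
λ = 25.1/(217×7.65 − 25.1×3.46) = 25.1/1573 = 0.01595 per min.

0.016 per min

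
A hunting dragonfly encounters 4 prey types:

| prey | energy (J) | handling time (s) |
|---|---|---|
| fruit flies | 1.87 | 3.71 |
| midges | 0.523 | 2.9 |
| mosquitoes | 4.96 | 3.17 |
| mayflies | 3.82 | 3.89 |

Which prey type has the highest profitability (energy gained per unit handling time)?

mosquitoes

In descending order of E/h:
mosquitoes: 4.96/3.17 = 1.56 J/s
mayflies: 3.82/3.89 = 0.982 J/s
fruit flies: 1.87/3.71 = 0.504 J/s
midges: 0.523/2.9 = 0.18 J/s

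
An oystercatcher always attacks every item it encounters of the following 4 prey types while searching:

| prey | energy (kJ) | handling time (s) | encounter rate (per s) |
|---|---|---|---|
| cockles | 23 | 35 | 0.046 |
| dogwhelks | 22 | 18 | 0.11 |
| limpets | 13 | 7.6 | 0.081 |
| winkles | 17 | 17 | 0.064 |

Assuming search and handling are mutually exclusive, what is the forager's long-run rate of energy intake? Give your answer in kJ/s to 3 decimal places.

0.893 kJ/s

R = Σλ_iE_i / (1 + Σλ_ih_i)
Numerator: 0.046×23 + 0.11×22 + 0.081×13 + 0.064×17 = 5.619
Denominator: 1 + 0.046×35 + 0.11×18 + 0.081×7.6 + 0.064×17 = 6.294
R = 5.619/6.294 = 0.8928 kJ/s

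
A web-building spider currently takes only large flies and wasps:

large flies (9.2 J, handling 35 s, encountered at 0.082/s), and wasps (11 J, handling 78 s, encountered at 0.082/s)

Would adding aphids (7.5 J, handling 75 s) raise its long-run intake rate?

No

On large flies and wasps alone, R = ΣλE/(1+Σλh) = 1.656/10.27 = 0.1613 J/s.
aphids: E/h = 7.5/75 = 0.1 J/s.
0.1 < 0.1613, so adding aphids would lower the average — exclude it.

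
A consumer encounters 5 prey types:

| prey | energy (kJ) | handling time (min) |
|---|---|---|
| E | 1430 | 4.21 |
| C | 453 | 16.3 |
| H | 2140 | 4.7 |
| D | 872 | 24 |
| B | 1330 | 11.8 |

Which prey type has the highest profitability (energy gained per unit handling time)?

In descending order of E/h:
H: 2140/4.7 = 455 kJ/min
E: 1430/4.21 = 340 kJ/min
B: 1330/11.8 = 113 kJ/min
D: 872/24 = 36.3 kJ/min
C: 453/16.3 = 27.8 kJ/min

H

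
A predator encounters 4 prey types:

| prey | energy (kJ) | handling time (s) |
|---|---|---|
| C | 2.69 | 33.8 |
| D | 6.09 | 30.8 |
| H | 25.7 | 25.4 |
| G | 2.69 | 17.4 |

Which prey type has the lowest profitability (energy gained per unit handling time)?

C

Profitability E/h (kJ/s): C = 2.69/33.8 = 0.0796, D = 6.09/30.8 = 0.198, H = 25.7/25.4 = 1.01, G = 2.69/17.4 = 0.155.
Ranked: H > D > G > C.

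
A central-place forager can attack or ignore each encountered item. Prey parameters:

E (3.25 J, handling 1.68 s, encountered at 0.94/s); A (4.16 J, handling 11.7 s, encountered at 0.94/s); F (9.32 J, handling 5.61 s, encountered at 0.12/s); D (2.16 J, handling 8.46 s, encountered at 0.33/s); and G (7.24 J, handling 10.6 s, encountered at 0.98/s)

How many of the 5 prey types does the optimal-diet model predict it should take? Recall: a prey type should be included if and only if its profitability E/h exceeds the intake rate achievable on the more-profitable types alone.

E/h in descending order: E 1.93, F 1.66, G 0.683, A 0.356, D 0.255 J/s. The optimal diet is the largest prefix of this list for which every included type satisfies E_i/h_i > R on the types above it.
Rate on top 1: 1.184. F: 1.66 > 1.184 → include.
Rate on top 2: 1.283. G: 0.683 < 1.283 → exclude; stop.
Optimal diet: E, F — 2 of 5 types.

2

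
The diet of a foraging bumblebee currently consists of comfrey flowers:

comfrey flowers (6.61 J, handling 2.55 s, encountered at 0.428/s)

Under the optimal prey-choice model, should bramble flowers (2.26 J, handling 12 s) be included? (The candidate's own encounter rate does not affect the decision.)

No

Current rate: (0.428×6.61)/(1 + 0.428×2.55) = 1.353 J/s.
bramble flowers: E/h = 2.26/12 = 0.1883 J/s.
Since 0.1883 < R, time spent handling bramble flowers is better spent searching.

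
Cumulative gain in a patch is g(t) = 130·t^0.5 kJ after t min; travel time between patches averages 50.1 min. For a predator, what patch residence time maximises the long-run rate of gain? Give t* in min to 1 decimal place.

50.1 min

Optimal t* satisfies g'(t*) = g(t*)/(T + t*).
g'(t) = 0.5·130·t^-0.5. Setting 0.5·130·t^-0.5 = 130·t^0.5/(50.1+t) gives 0.5(50.1+t) = t, so 0.50·t = 0.5×50.1.
t* = 0.5×50.1/0.50 = 50.1 min.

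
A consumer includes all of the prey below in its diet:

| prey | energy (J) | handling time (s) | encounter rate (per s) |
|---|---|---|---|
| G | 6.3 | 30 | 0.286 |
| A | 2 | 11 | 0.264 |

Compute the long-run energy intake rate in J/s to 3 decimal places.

Energy encountered per unit search time: 0.286×6.3 + 0.264×2 = 2.33 J/s.
Handling time per unit search time: 0.286×30 + 0.264×11 = 11.48.
Rate = 2.33/(1 + 11.48) = 0.1866 J/s.

0.187 J/s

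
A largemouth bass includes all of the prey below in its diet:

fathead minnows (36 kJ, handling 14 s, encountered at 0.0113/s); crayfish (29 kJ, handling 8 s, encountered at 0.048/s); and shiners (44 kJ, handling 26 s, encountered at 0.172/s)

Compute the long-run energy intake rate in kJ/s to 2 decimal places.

1.56 kJ/s

R = (0.0113×36 + 0.048×29 + 0.172×44) / (1 + 0.0113×14 + 0.048×8 + 0.172×26) = 9.367/6.014 = 1.557 kJ/s.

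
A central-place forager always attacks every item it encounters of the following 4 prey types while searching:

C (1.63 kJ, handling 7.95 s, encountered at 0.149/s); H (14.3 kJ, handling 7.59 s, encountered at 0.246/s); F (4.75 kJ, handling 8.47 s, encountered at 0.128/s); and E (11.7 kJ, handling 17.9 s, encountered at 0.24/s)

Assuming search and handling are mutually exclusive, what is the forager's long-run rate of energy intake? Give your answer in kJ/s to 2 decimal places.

0.76 kJ/s

Energy encountered per unit search time: 0.149×1.63 + 0.246×14.3 + 0.128×4.75 + 0.24×11.7 = 7.177 kJ/s.
Handling time per unit search time: 0.149×7.95 + 0.246×7.59 + 0.128×8.47 + 0.24×17.9 = 8.432.
Rate = 7.177/(1 + 8.432) = 0.7609 kJ/s.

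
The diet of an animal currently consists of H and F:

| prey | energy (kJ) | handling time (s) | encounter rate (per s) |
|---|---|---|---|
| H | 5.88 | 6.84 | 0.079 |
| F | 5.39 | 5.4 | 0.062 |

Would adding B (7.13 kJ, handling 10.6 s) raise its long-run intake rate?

Yes

Current rate: (0.079×5.88 + 0.062×5.39)/(1 + 0.079×6.84 + 0.062×5.4) = 0.4259 kJ/s.
Profitability of B: 7.13/10.6 = 0.6726 kJ/s.
Since 0.6726 > R, including B increases the long-run rate.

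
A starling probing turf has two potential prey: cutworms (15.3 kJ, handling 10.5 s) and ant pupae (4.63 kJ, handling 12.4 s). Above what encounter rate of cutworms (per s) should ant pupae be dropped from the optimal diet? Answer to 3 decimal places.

The zero-one rule: include ant pupae iff E₂/h₂ > λE₁/(1+λh₁). Equality gives the switch point.
λE₁h₂ = E₂ + λE₂h₁ ⇒ λ = E₂/(E₁h₂ − E₂h₁) = 4.63/(189.7 − 48.62) = 0.03281 per s.

0.033 per s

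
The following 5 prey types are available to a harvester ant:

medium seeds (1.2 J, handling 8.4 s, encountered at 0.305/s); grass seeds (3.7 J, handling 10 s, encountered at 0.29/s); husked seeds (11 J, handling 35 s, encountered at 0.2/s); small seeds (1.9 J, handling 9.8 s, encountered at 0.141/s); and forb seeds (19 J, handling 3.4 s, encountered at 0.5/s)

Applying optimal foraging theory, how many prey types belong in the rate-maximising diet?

Profitabilities (E/h, J/s): forb seeds 5.59, grass seeds 0.37, husked seeds 0.314, small seeds 0.194, medium seeds 0.143. Add prey in this order while the next type's profitability exceeds the intake rate on those already taken.
Rate on top 1: 3.519. grass seeds: 0.37 < 3.519 → exclude; stop.
Optimal diet: forb seeds — 1 of 5 types.

1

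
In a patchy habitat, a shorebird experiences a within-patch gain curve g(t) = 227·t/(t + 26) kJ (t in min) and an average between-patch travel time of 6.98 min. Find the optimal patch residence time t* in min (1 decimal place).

13.5 min

By the marginal value theorem, leave when the instantaneous gain rate g'(t) equals the habitat-wide average g(t)/(T + t).
g'(t) = 227·26/(t + 26)². Setting 227·26/(t+26)² = 227t/[(t+26)(6.98+t)] gives 26(6.98+t) = t(t+26), so t² = 26×6.98 = 181.5.
t* = √181.5 = 13.47 min.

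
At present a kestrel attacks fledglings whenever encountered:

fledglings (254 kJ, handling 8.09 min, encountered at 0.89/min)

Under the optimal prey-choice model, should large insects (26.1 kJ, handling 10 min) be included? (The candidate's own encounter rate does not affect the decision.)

On fledglings alone, R = ΣλE/(1+Σλh) = 226.1/8.2 = 27.57 kJ/min.
large insects: E/h = 26.1/10 = 2.61 kJ/min.
2.61 < 27.57, so adding large insects would lower the average — exclude it.

No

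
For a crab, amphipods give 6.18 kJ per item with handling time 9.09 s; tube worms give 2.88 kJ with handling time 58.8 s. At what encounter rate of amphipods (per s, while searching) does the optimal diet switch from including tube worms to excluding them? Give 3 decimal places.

0.009 per s

Drop tube worms once their profitability E₂/h₂ falls below the rate achievable on amphipods alone: E₂/h₂ = λE₁/(1 + λh₁).
Solve for λ: λE₁h₂ = E₂(1 + λh₁) → λ(E₁h₂ − E₂h₁) = E₂ → λ = E₂/(E₁h₂ − E₂h₁).
λ = 2.88/(6.18×58.8 − 2.88×9.09) = 2.88/337.2 = 0.008541 per s.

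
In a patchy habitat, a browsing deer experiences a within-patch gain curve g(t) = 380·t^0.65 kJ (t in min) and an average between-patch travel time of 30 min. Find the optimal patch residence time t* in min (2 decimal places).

By the marginal value theorem, leave when the instantaneous gain rate g'(t) equals the habitat-wide average g(t)/(T + t).
g'(t) = 0.65·380·t^-0.35. Setting 0.65·380·t^-0.35 = 380·t^0.65/(30+t) gives 0.65(30+t) = t, so 0.35·t = 0.65×30.
t* = 0.65×30/0.35 = 55.71 min.

55.71 min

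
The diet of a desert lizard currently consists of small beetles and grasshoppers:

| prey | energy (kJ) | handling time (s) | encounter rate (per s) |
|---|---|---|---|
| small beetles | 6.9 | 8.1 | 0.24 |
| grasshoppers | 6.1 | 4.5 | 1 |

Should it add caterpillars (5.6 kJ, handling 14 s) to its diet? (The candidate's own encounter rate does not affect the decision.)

On small beetles and grasshoppers alone, R = ΣλE/(1+Σλh) = 7.756/7.444 = 1.042 kJ/s.
caterpillars: E/h = 5.6/14 = 0.4 kJ/s.
Since 0.4 < R, time spent handling caterpillars is better spent searching.

No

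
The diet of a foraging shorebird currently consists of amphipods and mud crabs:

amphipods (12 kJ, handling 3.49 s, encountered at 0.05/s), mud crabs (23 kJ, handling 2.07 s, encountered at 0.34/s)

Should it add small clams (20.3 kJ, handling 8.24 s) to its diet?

On amphipods and mud crabs alone, R = ΣλE/(1+Σλh) = 8.42/1.878 = 4.483 kJ/s.
small clams: E/h = 20.3/8.24 = 2.464 kJ/s.
Since 2.464 < R, time spent handling small clams is better spent searching.

No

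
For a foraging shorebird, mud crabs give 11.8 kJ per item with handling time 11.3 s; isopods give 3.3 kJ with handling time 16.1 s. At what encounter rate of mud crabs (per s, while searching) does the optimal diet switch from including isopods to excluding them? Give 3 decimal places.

The zero-one rule: include isopods iff E₂/h₂ > λE₁/(1+λh₁). Equality gives the switch point.
λE₁h₂ = E₂ + λE₂h₁ ⇒ λ = E₂/(E₁h₂ − E₂h₁) = 3.3/(190 − 37.29) = 0.02161 per s.

0.022 per s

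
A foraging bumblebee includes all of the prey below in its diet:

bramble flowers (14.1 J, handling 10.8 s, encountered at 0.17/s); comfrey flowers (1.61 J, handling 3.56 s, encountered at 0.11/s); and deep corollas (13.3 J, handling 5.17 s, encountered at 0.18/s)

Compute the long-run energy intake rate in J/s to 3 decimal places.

R = (0.17×14.1 + 0.11×1.61 + 0.18×13.3) / (1 + 0.17×10.8 + 0.11×3.56 + 0.18×5.17) = 4.968/4.158 = 1.195 J/s.

1.195 J/s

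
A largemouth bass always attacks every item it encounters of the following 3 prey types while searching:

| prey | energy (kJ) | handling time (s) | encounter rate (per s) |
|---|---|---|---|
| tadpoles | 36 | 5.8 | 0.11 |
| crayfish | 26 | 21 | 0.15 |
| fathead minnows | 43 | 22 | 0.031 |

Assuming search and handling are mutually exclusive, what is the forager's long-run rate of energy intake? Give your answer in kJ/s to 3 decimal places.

Energy encountered per unit search time: 0.11×36 + 0.15×26 + 0.031×43 = 9.193 kJ/s.
Handling time per unit search time: 0.11×5.8 + 0.15×21 + 0.031×22 = 4.47.
Rate = 9.193/(1 + 4.47) = 1.681 kJ/s.

1.681 kJ/s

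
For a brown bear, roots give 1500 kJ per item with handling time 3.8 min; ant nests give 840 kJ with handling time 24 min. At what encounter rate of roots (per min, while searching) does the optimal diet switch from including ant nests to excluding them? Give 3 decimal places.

0.026 per min

At the threshold, the rate on roots alone equals the profitability of ant nests: λ·1500/(1 + λ·3.8) = 840/24 = 35.
Rearranging, λ(1500 − 35×3.8) = 35, so λ = 35/1367 = 0.0256 per min.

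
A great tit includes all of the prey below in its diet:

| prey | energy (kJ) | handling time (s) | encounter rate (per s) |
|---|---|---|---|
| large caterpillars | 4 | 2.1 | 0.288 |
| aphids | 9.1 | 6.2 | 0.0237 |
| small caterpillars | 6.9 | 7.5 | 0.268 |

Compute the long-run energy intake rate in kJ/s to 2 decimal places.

Energy encountered per unit search time: 0.288×4 + 0.0237×9.1 + 0.268×6.9 = 3.217 kJ/s.
Handling time per unit search time: 0.288×2.1 + 0.0237×6.2 + 0.268×7.5 = 2.762.
Rate = 3.217/(1 + 2.762) = 0.8552 kJ/s.

0.86 kJ/s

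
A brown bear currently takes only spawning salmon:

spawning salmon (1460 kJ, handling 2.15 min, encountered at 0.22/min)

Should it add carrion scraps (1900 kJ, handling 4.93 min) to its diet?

Intake rate on the current diet: R = (0.22×1460) / (1 + 0.22×2.15) = 321.2/1.473 = 218.1 kJ/min.
carrion scraps: E/h = 1900/4.93 = 385.4 kJ/min.
Since 385.4 > R, including carrion scraps increases the long-run rate.

Yes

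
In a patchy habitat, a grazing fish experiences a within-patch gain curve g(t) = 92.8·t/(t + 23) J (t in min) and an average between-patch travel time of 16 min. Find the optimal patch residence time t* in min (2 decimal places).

19.18 min

Optimal t* satisfies g'(t*) = g(t*)/(T + t*).
g'(t) = 92.8·23/(t + 23)². Setting 92.8·23/(t+23)² = 92.8t/[(t+23)(16+t)] gives 23(16+t) = t(t+23), so t² = 23×16 = 368.
t* = √368 = 19.18 min.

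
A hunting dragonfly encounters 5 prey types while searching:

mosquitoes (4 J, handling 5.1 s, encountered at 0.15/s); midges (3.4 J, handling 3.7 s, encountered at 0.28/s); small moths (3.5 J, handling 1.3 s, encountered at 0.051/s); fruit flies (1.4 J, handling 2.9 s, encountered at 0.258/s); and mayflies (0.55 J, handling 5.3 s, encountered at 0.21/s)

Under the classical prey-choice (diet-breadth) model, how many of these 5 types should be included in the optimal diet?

E/h in descending order: small moths 2.69, midges 0.919, mosquitoes 0.784, fruit flies 0.483, mayflies 0.104 J/s. The optimal diet is the largest prefix of this list for which every included type satisfies E_i/h_i > R on the types above it.
Rate on top 1: 0.1674. midges: 0.919 > 0.1674 → include.
Rate on top 2: 0.5377. mosquitoes: 0.784 > 0.5377 → include.
Rate on top 3: 0.6035. fruit flies: 0.483 < 0.6035 → exclude; stop.
Optimal diet: small moths, midges, mosquitoes — 3 of 5 types.

3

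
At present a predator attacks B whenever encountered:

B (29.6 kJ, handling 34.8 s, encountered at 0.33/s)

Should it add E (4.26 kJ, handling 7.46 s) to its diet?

No

On B alone, R = ΣλE/(1+Σλh) = 9.768/12.48 = 0.7824 kJ/s.
E: E/h = 4.26/7.46 = 0.571 kJ/s.
0.571 < 0.7824, so adding E would lower the average — exclude it.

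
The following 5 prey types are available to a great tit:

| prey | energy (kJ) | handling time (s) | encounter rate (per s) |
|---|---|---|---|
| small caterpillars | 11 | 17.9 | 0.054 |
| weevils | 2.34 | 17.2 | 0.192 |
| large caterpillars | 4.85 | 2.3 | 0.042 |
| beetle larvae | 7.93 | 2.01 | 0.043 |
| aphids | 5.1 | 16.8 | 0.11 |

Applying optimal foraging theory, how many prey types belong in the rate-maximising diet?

3

E/h in descending order: beetle larvae 3.95, large caterpillars 2.11, small caterpillars 0.615, aphids 0.304, weevils 0.136 kJ/s. The optimal diet is the largest prefix of this list for which every included type satisfies E_i/h_i > R on the types above it.
Rate on top 1: 0.3139. large caterpillars: 2.11 > 0.3139 → include.
Rate on top 2: 0.4604. small caterpillars: 0.615 > 0.4604 → include.
Rate on top 3: 0.5297. aphids: 0.304 < 0.5297 → exclude; stop.
Optimal diet: beetle larvae, large caterpillars, small caterpillars — 3 of 5 types.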